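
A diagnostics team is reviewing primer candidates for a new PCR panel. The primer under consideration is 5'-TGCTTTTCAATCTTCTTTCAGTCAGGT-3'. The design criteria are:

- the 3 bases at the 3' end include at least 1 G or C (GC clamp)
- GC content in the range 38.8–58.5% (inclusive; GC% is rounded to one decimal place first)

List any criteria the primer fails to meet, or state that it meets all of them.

Fails: GC content.

Base counts: A=4, T=13, G=4, C=6 (length 27).
GC clamp: 3' end GGT has 2 G/C ✓
GC content: GC 10/27 = 37.0%, outside 38.8–58.5% ✗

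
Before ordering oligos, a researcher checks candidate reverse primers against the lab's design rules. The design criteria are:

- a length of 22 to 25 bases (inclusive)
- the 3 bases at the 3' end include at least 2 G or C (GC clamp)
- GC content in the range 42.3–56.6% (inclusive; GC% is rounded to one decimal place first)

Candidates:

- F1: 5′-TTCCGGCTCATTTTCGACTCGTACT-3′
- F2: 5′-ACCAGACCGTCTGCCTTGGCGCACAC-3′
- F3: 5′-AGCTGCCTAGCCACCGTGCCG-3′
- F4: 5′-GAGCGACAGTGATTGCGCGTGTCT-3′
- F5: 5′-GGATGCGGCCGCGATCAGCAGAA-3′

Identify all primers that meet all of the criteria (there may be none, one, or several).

F1 (25 nt, A=3 T=10 G=4 C=8): length 25 ✓; 3' end ACT has 1 G/C, need ≥2 ✗; GC 12/25 = 48.0% ✓ — fails.
F2 (26 nt, A=5 T=4 G=6 C=11): length 26, outside 22–25 ✗; 3' end CAC has 2 G/C ✓; GC 17/26 = 65.4%, outside 42.3–56.6% ✗ — fails.
F3 (21 nt, A=3 T=3 G=6 C=9): length 21, outside 22–25 ✗; 3' end CCG has 3 G/C ✓; GC 15/21 = 71.4%, outside 42.3–56.6% ✗ — fails.
F4 (24 nt, A=4 T=6 G=9 C=5): length 24 ✓; 3' end TCT has 1 G/C, need ≥2 ✗; GC 14/24 = 58.3%, outside 42.3–56.6% ✗ — fails.
F5 (23 nt, A=6 T=2 G=9 C=6): length 23 ✓; 3' end GAA has 1 G/C, need ≥2 ✗; GC 15/23 = 65.2%, outside 42.3–56.6% ✗ — fails.

None of the candidates satisfy all criteria.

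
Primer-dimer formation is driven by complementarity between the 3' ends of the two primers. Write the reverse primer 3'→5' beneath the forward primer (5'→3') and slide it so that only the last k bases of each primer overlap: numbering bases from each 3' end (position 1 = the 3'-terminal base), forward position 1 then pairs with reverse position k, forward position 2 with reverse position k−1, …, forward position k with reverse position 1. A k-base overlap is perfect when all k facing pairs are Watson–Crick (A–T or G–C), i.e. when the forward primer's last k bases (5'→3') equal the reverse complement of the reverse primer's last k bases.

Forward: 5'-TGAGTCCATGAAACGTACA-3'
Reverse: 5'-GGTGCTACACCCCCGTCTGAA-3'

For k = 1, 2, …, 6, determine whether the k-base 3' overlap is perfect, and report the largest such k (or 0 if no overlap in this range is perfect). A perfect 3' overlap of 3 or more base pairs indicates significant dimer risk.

Last 6 bases (5'→3') — forward …CGTACA, reverse …TCTGAA.
Reverse complement of the reverse primer's last 6 bases: TTCAGA; its first k bases are the reverse complement of the reverse primer's last k bases, so a perfect k-base overlap needs the forward primer's last k bases to equal them.
Comparing (forward last k vs required): k=1: A vs T ✗; k=2: CA vs TT ✗; k=3: ACA vs TTC ✗; k=4: TACA vs TTCA ✗; k=5: GTACA vs TTCAG ✗; k=6: CGTACA vs TTCAGA ✗.
No overlap length from 1 to 6 is perfect, so the longest perfect 3' overlap is 0.

Longest perfect overlap: 0 complementary base pairs; below the dimer-risk threshold (threshold 3).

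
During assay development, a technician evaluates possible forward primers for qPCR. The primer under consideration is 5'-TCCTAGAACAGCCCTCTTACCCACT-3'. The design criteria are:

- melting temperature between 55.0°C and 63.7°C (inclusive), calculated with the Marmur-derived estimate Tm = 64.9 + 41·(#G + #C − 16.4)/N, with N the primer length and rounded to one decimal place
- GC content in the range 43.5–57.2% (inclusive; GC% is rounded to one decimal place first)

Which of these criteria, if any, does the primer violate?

Meets all criteria.

Base counts: A=6, T=6, G=2, C=11 (length 25).
Tm: Tm = 64.9 + 41·(13 − 16.4)/25 = 59.3°C ✓
GC content: GC 13/25 = 52.0% ✓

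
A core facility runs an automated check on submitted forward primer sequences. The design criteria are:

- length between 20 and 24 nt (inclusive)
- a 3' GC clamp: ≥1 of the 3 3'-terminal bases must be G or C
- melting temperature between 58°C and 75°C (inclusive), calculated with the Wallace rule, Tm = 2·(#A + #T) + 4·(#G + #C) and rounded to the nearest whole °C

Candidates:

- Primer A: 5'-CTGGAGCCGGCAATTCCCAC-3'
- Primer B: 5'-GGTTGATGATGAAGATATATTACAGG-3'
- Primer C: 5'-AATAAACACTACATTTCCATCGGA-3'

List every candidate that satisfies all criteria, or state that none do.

Primer A (20 nt, A=4 T=3 G=5 C=8): length 20 ✓; 3' end CAC has 2 G/C ✓; Tm = 2·7 + 4·13 = 66°C ✓ — passes.
Primer B (26 nt, A=9 T=8 G=8 C=1): length 26, outside 20–24 ✗; 3' end AGG has 2 G/C ✓; Tm = 2·17 + 4·9 = 70°C ✓ — fails.
Primer C (24 nt, A=10 T=6 G=2 C=6): length 24 ✓; 3' end GGA has 2 G/C ✓; Tm = 2·16 + 4·8 = 64°C ✓ — passes.

Primer A and Primer C.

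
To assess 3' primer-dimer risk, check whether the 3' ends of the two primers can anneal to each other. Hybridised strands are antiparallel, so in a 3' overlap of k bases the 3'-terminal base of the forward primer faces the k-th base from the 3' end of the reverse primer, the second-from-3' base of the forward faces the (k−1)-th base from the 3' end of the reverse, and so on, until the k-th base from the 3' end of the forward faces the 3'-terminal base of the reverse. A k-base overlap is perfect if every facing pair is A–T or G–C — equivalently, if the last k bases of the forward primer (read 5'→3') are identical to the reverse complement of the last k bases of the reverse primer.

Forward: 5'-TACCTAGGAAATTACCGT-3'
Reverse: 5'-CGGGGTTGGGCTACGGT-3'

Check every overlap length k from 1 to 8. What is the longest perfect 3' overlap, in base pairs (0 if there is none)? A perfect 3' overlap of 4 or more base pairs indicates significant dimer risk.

Last 8 bases (5'→3') — forward …ATTACCGT, reverse …GCTACGGT.
Reverse complement of the reverse primer's last 8 bases: ACCGTAGC; its first k bases are the reverse complement of the reverse primer's last k bases, so a perfect k-base overlap needs the forward primer's last k bases to equal them.
Comparing (forward last k vs required): k=1: T vs A ✗; k=2: GT vs AC ✗; k=3: CGT vs ACC ✗; k=4: CCGT vs ACCG ✗; k=5: ACCGT vs ACCGT ✓; k=6: TACCGT vs ACCGTA ✗; k=7: TTACCGT vs ACCGTAG ✗; k=8: ATTACCGT vs ACCGTAGC ✗.
Only k = 5 is perfect, so the longest perfect 3' overlap is 5.

Longest perfect overlap: 5 complementary base pairs; significant dimer risk (threshold 4).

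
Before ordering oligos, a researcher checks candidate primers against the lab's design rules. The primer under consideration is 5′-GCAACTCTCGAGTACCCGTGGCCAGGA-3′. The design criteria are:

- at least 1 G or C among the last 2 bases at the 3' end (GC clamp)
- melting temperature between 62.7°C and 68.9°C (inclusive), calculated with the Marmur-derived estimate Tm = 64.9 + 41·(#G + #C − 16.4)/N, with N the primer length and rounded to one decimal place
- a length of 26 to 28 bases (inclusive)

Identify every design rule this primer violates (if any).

Meets all criteria.

Base counts: A=6, T=4, G=8, C=9 (length 27).
GC clamp: 3' end GA has 1 G/C ✓
Tm: Tm = 64.9 + 41·(17 − 16.4)/27 = 65.8°C ✓
length: length 27 ✓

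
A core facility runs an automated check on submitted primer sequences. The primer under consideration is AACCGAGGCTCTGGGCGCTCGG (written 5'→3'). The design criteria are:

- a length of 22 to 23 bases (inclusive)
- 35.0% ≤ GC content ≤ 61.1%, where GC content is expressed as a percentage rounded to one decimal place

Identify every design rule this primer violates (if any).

Fails: GC content.

Base counts: A=3, T=3, G=9, C=7 (length 22).
length: length 22 ✓
GC content: GC 16/22 = 72.7%, outside 35.0–61.1% ✗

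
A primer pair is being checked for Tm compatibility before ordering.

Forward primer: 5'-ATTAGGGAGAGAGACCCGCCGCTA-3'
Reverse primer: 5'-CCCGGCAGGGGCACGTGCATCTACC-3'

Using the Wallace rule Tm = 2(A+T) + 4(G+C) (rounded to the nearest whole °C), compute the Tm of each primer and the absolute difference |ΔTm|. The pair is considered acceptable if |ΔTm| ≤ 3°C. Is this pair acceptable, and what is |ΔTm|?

Forward: A=7 T=3 G=8 C=6 → Tm = 2·10 + 4·14 = 76°C.
Reverse: A=4 T=3 G=8 C=10 → Tm = 2·7 + 4·18 = 86°C.
|ΔTm| = |76 − 86| = 10°C, > 3°C.

|ΔTm| = 10°C; the pair is not acceptable.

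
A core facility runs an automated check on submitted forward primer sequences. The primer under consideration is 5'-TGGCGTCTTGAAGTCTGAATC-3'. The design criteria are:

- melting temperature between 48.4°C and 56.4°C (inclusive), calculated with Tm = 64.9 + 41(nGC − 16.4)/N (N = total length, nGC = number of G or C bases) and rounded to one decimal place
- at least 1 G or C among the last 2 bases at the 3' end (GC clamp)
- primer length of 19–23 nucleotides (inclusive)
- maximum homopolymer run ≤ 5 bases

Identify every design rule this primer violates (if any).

Meets all criteria.

Base counts: A=4, T=7, G=6, C=4 (length 21).
Tm: Tm = 64.9 + 41·(10 − 16.4)/21 = 52.4°C ✓
GC clamp: 3' end TC has 1 G/C ✓
length: length 21 ✓
homopolymer run: longest run = 2 ✓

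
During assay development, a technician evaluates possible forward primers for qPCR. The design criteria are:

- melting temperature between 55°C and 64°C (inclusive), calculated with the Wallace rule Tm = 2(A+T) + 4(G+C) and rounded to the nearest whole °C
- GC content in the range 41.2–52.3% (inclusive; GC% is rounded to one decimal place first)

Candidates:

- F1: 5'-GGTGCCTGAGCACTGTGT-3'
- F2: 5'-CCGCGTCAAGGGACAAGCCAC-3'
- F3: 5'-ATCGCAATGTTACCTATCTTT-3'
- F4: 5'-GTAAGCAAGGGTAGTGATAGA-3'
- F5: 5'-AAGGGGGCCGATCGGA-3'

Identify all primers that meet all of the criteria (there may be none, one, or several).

F4 only.

F1 (18 nt, A=2 T=5 G=7 C=4): Tm = 2·7 + 4·11 = 58°C ✓; GC 11/18 = 61.1%, outside 41.2–52.3% ✗ — fails.
F2 (21 nt, A=6 T=1 G=6 C=8): Tm = 2·7 + 4·14 = 70°C, outside 55–64°C ✗; GC 14/21 = 66.7%, outside 41.2–52.3% ✗ — fails.
F3 (21 nt, A=5 T=9 G=2 C=5): Tm = 2·14 + 4·7 = 56°C ✓; GC 7/21 = 33.3%, outside 41.2–52.3% ✗ — fails.
F4 (21 nt, A=8 T=4 G=8 C=1): Tm = 2·12 + 4·9 = 60°C ✓; GC 9/21 = 42.9% ✓ — passes.
F5 (16 nt, A=4 T=1 G=8 C=3): Tm = 2·5 + 4·11 = 54°C, outside 55–64°C ✗; GC 11/16 = 68.8%, outside 41.2–52.3% ✗ — fails.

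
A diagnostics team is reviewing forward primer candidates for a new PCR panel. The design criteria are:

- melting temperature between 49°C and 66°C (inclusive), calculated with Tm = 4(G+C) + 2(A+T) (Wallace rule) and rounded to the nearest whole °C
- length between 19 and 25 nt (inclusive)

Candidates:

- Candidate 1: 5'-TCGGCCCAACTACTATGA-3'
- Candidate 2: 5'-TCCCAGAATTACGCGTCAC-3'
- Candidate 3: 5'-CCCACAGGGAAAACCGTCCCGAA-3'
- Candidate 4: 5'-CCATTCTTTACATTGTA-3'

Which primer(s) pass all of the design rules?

Candidate 2 only.

Candidate 1 (18 nt, A=5 T=4 G=3 C=6): Tm = 2·9 + 4·9 = 54°C ✓; length 18, outside 19–25 ✗ — fails.
Candidate 2 (19 nt, A=5 T=4 G=3 C=7): Tm = 2·9 + 4·10 = 58°C ✓; length 19 ✓ — passes.
Candidate 3 (23 nt, A=8 T=1 G=5 C=9): Tm = 2·9 + 4·14 = 74°C, outside 49–66°C ✗; length 23 ✓ — fails.
Candidate 4 (17 nt, A=4 T=8 G=1 C=4): Tm = 2·12 + 4·5 = 44°C, outside 49–66°C ✗; length 17, outside 19–25 ✗ — fails.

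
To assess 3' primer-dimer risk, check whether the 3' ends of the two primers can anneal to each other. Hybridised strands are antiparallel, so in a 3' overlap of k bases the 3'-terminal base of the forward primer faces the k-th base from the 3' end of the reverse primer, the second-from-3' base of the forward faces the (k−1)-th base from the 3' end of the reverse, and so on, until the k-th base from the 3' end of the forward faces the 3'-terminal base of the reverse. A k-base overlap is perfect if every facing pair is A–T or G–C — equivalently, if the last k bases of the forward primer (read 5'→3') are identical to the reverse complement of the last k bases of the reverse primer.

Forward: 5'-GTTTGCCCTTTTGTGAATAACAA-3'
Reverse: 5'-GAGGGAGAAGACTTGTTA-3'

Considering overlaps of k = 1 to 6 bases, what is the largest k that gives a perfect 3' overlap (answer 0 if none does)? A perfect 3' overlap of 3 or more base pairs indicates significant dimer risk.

Last 6 bases (5'→3') — forward …TAACAA, reverse …TTGTTA.
Reverse complement of the reverse primer's last 6 bases: TAACAA; its first k bases are the reverse complement of the reverse primer's last k bases, so a perfect k-base overlap needs the forward primer's last k bases to equal them.
Comparing (forward last k vs required): k=1: A vs T ✗; k=2: AA vs TA ✗; k=3: CAA vs TAA ✗; k=4: ACAA vs TAAC ✗; k=5: AACAA vs TAACA ✗; k=6: TAACAA vs TAACAA ✓.
Only k = 6 is perfect, so the longest perfect 3' overlap is 6.

Longest perfect overlap: 6 complementary base pairs; significant dimer risk (threshold 3).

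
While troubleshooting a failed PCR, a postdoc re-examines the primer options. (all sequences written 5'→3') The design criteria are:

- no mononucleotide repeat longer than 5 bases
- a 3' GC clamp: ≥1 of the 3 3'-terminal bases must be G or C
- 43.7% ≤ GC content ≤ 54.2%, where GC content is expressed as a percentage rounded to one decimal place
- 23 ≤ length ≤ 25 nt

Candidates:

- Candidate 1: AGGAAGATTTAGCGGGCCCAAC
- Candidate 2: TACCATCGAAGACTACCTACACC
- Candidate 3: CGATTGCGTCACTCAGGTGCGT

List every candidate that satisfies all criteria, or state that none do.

Candidate 1 (22 nt, A=7 T=3 G=7 C=5): longest run = 3 ✓; 3' end AAC has 1 G/C ✓; GC 12/22 = 54.5%, outside 43.7–54.2% ✗; length 22, outside 23–25 ✗ — fails.
Candidate 2 (23 nt, A=8 T=4 G=2 C=9): longest run = 2 ✓; 3' end ACC has 2 G/C ✓; GC 11/23 = 47.8% ✓; length 23 ✓ — passes.
Candidate 3 (22 nt, A=3 T=6 G=7 C=6): longest run = 2 ✓; 3' end CGT has 2 G/C ✓; GC 13/22 = 59.1%, outside 43.7–54.2% ✗; length 22, outside 23–25 ✗ — fails.

Candidate 2 only.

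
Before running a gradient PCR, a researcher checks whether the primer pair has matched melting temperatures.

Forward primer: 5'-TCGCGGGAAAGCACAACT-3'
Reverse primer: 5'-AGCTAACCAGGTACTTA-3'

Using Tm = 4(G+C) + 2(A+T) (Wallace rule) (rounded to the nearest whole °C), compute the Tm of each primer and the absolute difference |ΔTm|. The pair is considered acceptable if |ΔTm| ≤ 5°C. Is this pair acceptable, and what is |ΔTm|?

Forward: A=6 T=2 G=5 C=5 → Tm = 2·8 + 4·10 = 56°C.
Reverse: A=6 T=4 G=3 C=4 → Tm = 2·10 + 4·7 = 48°C.
|ΔTm| = |56 − 48| = 8°C, > 5°C.

|ΔTm| = 8°C; the pair is not acceptable.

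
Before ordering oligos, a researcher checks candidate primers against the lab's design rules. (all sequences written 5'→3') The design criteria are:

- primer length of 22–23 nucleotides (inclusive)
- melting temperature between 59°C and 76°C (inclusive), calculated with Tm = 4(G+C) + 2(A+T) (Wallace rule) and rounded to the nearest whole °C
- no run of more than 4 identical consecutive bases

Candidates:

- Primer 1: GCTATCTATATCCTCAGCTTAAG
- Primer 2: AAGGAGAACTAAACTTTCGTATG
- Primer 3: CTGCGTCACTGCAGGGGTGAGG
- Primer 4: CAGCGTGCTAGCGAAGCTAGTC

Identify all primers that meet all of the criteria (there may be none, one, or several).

Primer 1, Primer 2, Primer 3 and Primer 4.

Primer 1 (23 nt, A=6 T=8 G=3 C=6): length 23 ✓; Tm = 2·14 + 4·9 = 64°C ✓; longest run = 2 ✓ — passes.
Primer 2 (23 nt, A=9 T=6 G=5 C=3): length 23 ✓; Tm = 2·15 + 4·8 = 62°C ✓; longest run = 3 ✓ — passes.
Primer 3 (22 nt, A=3 T=4 G=10 C=5): length 22 ✓; Tm = 2·7 + 4·15 = 74°C ✓; longest run = 4 ✓ — passes.
Primer 4 (22 nt, A=5 T=4 G=7 C=6): length 22 ✓; Tm = 2·9 + 4·13 = 70°C ✓; longest run = 2 ✓ — passes.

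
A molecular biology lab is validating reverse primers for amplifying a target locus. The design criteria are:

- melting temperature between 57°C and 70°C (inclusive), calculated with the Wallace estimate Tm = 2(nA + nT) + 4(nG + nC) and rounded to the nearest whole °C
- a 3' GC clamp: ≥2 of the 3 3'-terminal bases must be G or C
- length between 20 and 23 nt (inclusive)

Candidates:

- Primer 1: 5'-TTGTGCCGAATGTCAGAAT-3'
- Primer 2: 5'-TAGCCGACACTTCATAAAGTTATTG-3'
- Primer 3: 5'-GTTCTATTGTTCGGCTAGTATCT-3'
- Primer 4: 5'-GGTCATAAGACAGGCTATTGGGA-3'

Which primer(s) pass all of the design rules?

Primer 4 only.

Primer 1 (19 nt, A=5 T=6 G=5 C=3): Tm = 2·11 + 4·8 = 54°C, outside 57–70°C ✗; 3' end AAT has 0 G/C, need ≥2 ✗; length 19, outside 20–23 ✗ — fails.
Primer 2 (25 nt, A=8 T=8 G=4 C=5): Tm = 2·16 + 4·9 = 68°C ✓; 3' end TTG has 1 G/C, need ≥2 ✗; length 25, outside 20–23 ✗ — fails.
Primer 3 (23 nt, A=3 T=11 G=5 C=4): Tm = 2·14 + 4·9 = 64°C ✓; 3' end TCT has 1 G/C, need ≥2 ✗; length 23 ✓ — fails.
Primer 4 (23 nt, A=7 T=5 G=8 C=3): Tm = 2·12 + 4·11 = 68°C ✓; 3' end GGA has 2 G/C ✓; length 23 ✓ — passes.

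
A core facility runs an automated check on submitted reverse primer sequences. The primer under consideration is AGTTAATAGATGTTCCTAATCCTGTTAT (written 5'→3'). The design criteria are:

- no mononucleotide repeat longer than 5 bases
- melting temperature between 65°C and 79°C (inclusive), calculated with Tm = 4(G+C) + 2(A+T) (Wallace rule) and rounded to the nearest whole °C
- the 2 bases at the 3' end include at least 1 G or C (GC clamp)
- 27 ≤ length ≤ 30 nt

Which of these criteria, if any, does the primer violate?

Base counts: A=8, T=12, G=4, C=4 (length 28).
homopolymer run: longest run = 2 ✓
Tm: Tm = 2·20 + 4·8 = 72°C ✓
GC clamp: 3' end AT has 0 G/C, need ≥1 ✗
length: length 28 ✓

Fails: GC clamp.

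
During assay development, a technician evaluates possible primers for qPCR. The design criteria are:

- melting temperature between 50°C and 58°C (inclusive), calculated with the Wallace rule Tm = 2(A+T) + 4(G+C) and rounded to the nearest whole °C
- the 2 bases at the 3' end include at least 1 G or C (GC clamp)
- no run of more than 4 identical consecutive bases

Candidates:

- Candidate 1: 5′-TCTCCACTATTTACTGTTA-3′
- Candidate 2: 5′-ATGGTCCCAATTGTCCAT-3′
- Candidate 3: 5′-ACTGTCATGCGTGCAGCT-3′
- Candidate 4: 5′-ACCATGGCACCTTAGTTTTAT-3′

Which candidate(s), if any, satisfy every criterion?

Candidate 1 (19 nt, A=4 T=9 G=1 C=5): Tm = 2·13 + 4·6 = 50°C ✓; 3' end TA has 0 G/C, need ≥1 ✗; longest run = 3 ✓ — fails.
Candidate 2 (18 nt, A=4 T=6 G=3 C=5): Tm = 2·10 + 4·8 = 52°C ✓; 3' end AT has 0 G/C, need ≥1 ✗; longest run = 3 ✓ — fails.
Candidate 3 (18 nt, A=3 T=5 G=5 C=5): Tm = 2·8 + 4·10 = 56°C ✓; 3' end CT has 1 G/C ✓; longest run = 1 ✓ — passes.
Candidate 4 (21 nt, A=5 T=8 G=3 C=5): Tm = 2·13 + 4·8 = 58°C ✓; 3' end AT has 0 G/C, need ≥1 ✗; longest run = 4 ✓ — fails.

Candidate 3 only.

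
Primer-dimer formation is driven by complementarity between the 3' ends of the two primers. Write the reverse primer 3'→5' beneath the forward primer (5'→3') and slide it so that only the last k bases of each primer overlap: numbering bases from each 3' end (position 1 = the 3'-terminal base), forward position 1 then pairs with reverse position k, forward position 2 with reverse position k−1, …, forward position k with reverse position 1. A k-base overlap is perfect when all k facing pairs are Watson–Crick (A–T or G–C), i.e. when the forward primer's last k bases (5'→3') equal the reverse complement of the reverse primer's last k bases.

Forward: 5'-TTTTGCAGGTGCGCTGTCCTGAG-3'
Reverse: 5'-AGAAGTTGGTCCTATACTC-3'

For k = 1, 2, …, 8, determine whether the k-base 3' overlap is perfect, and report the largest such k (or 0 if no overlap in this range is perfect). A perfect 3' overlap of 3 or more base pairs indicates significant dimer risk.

Last 8 bases (5'→3') — forward …GTCCTGAG, reverse …CTATACTC.
Reverse complement of the reverse primer's last 8 bases: GAGTATAG; its first k bases are the reverse complement of the reverse primer's last k bases, so a perfect k-base overlap needs the forward primer's last k bases to equal them.
Comparing (forward last k vs required): k=1: G vs G ✓; k=2: AG vs GA ✗; k=3: GAG vs GAG ✓; k=4: TGAG vs GAGT ✗; k=5: CTGAG vs GAGTA ✗; k=6: CCTGAG vs GAGTAT ✗; k=7: TCCTGAG vs GAGTATA ✗; k=8: GTCCTGAG vs GAGTATAG ✗.
Perfect overlaps at k = 1, 3; the largest is 3.

Longest perfect overlap: 3 complementary base pairs; significant dimer risk (threshold 3).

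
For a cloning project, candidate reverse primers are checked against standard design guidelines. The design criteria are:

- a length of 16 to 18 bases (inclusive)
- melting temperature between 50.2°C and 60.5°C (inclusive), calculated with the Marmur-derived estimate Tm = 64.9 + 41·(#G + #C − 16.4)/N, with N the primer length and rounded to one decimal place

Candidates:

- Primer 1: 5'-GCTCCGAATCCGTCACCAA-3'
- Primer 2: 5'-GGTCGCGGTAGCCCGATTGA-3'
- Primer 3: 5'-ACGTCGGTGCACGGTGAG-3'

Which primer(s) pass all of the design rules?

Primer 1 (19 nt, A=5 T=3 G=3 C=8): length 19, outside 16–18 ✗; Tm = 64.9 + 41·(11 − 16.4)/19 = 53.2°C ✓ — fails.
Primer 2 (20 nt, A=3 T=4 G=8 C=5): length 20, outside 16–18 ✗; Tm = 64.9 + 41·(13 − 16.4)/20 = 57.9°C ✓ — fails.
Primer 3 (18 nt, A=3 T=3 G=8 C=4): length 18 ✓; Tm = 64.9 + 41·(12 − 16.4)/18 = 54.9°C ✓ — passes.

Primer 3 only.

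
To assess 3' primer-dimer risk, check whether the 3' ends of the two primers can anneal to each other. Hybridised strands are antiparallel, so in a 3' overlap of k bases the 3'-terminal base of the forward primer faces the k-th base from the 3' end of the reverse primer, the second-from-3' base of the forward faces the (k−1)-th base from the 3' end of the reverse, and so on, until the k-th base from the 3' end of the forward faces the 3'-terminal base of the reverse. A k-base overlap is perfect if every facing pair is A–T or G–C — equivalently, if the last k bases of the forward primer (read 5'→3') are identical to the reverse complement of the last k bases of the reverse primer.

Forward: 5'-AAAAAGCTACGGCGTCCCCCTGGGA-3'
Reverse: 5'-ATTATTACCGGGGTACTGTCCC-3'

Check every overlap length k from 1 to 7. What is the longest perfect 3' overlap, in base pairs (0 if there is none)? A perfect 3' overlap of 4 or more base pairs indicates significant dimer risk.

Last 7 bases (5'→3') — forward …CCTGGGA, reverse …CTGTCCC.
Reverse complement of the reverse primer's last 7 bases: GGGACAG; its first k bases are the reverse complement of the reverse primer's last k bases, so a perfect k-base overlap needs the forward primer's last k bases to equal them.
Comparing (forward last k vs required): k=1: A vs G ✗; k=2: GA vs GG ✗; k=3: GGA vs GGG ✗; k=4: GGGA vs GGGA ✓; k=5: TGGGA vs GGGAC ✗; k=6: CTGGGA vs GGGACA ✗; k=7: CCTGGGA vs GGGACAG ✗.
Only k = 4 is perfect, so the longest perfect 3' overlap is 4.

Longest perfect overlap: 4 complementary base pairs; significant dimer risk (threshold 4).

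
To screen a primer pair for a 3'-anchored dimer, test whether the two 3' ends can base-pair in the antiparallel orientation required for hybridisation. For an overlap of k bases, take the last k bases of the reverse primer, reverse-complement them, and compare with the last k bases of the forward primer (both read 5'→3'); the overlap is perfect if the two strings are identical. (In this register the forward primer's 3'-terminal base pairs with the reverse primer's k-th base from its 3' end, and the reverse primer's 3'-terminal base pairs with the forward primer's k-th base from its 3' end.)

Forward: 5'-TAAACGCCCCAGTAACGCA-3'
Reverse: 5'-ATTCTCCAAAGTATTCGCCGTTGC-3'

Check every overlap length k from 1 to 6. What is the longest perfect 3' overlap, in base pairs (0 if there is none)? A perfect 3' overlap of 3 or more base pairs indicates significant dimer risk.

Last 6 bases (5'→3') — forward …AACGCA, reverse …CGTTGC.
Reverse complement of the reverse primer's last 6 bases: GCAACG; its first k bases are the reverse complement of the reverse primer's last k bases, so a perfect k-base overlap needs the forward primer's last k bases to equal them.
Comparing (forward last k vs required): k=1: A vs G ✗; k=2: CA vs GC ✗; k=3: GCA vs GCA ✓; k=4: CGCA vs GCAA ✗; k=5: ACGCA vs GCAAC ✗; k=6: AACGCA vs GCAACG ✗.
Only k = 3 is perfect, so the longest perfect 3' overlap is 3.

Longest perfect overlap: 3 complementary base pairs; significant dimer risk (threshold 3).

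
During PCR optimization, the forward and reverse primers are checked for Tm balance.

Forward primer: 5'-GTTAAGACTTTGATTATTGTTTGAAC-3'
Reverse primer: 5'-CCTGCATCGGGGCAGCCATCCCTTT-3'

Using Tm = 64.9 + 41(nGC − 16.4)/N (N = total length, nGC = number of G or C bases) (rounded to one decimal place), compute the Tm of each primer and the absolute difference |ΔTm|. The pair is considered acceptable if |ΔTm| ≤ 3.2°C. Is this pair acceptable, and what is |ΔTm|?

|ΔTm| = 14.1°C; the pair is not acceptable.

Forward: G+C = 7, N = 26 → Tm = 64.9 + 41·(7 − 16.4)/26 = 50.1°C.
Reverse: G+C = 16, N = 25 → Tm = 64.9 + 41·(16 − 16.4)/25 = 64.2°C.
|ΔTm| = |50.1 − 64.2| = 14.1°C, > 3.2°C.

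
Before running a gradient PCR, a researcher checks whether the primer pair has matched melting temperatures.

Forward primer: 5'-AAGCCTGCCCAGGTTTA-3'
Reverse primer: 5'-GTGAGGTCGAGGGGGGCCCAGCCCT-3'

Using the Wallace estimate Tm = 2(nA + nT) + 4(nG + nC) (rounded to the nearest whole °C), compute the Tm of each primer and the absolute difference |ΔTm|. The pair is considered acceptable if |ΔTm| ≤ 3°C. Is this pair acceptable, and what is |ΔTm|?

|ΔTm| = 36°C; the pair is not acceptable.

Forward: A=4 T=4 G=4 C=5 → Tm = 2·8 + 4·9 = 52°C.
Reverse: A=3 T=3 G=12 C=7 → Tm = 2·6 + 4·19 = 88°C.
|ΔTm| = |52 − 88| = 36°C, > 3°C.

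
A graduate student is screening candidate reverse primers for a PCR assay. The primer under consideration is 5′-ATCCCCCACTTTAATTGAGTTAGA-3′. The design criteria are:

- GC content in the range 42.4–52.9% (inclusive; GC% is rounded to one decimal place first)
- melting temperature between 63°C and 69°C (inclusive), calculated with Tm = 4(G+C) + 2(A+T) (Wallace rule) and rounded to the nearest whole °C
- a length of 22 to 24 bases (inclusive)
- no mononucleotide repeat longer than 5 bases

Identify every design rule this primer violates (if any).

Base counts: A=7, T=8, G=3, C=6 (length 24).
GC content: GC 9/24 = 37.5%, outside 42.4–52.9% ✗
Tm: Tm = 2·15 + 4·9 = 66°C ✓
length: length 24 ✓
homopolymer run: longest run = 5 ✓

Fails: GC content.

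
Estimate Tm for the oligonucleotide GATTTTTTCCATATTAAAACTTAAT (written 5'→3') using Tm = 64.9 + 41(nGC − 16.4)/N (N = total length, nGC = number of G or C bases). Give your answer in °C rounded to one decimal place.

44.6°C

Base counts: A=9, T=12, G=1, C=3; G+C = 4, N = 25.
Tm = 64.9 + 41·(4 − 16.4)/25 = 64.9 + -508.40/25 = 44.6°C.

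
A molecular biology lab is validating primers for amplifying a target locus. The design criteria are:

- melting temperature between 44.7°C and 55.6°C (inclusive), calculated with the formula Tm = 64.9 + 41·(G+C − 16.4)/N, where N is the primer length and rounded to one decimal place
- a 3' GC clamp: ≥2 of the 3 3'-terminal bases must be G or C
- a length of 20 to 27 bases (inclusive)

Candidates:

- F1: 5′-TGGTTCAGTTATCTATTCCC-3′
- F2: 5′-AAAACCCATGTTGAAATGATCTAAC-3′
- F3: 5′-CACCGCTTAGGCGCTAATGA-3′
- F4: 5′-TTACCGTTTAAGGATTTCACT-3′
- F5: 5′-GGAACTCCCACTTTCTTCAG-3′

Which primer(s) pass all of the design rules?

F1 and F5.

F1 (20 nt, A=3 T=9 G=3 C=5): Tm = 64.9 + 41·(8 − 16.4)/20 = 47.7°C ✓; 3' end CCC has 3 G/C ✓; length 20 ✓ — passes.
F2 (25 nt, A=11 T=6 G=3 C=5): Tm = 64.9 + 41·(8 − 16.4)/25 = 51.1°C ✓; 3' end AAC has 1 G/C, need ≥2 ✗; length 25 ✓ — fails.
F3 (20 nt, A=5 T=4 G=5 C=6): Tm = 64.9 + 41·(11 − 16.4)/20 = 53.8°C ✓; 3' end TGA has 1 G/C, need ≥2 ✗; length 20 ✓ — fails.
F4 (21 nt, A=5 T=9 G=3 C=4): Tm = 64.9 + 41·(7 − 16.4)/21 = 46.5°C ✓; 3' end ACT has 1 G/C, need ≥2 ✗; length 21 ✓ — fails.
F5 (20 nt, A=4 T=6 G=3 C=7): Tm = 64.9 + 41·(10 − 16.4)/20 = 51.8°C ✓; 3' end CAG has 2 G/C ✓; length 20 ✓ — passes.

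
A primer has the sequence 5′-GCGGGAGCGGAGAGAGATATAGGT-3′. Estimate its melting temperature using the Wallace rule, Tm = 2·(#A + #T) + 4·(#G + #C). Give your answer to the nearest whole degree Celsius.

76°C

Base counts: A=7, T=3, G=12, C=2 (length 24).
Tm = 2·(7+3) + 4·(12+2) = 2·10 + 4·14 = 20 + 56 = 76°C.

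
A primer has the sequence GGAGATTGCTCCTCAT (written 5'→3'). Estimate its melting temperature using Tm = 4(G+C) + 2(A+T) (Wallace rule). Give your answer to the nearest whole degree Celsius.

48°C

Base counts: A=3, T=5, G=4, C=4 (length 16).
Tm = 2·(3+5) + 4·(4+4) = 2·8 + 4·8 = 16 + 32 = 48°C.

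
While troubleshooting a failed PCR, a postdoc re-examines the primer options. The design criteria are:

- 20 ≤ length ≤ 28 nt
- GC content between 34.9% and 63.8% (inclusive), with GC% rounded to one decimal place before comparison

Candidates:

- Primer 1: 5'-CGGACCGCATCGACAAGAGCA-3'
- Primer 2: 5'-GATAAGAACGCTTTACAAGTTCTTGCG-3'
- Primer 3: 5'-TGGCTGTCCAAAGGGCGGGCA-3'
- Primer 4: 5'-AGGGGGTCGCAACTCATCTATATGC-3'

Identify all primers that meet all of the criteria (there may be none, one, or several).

Primer 1, Primer 2 and Primer 4.

Primer 1 (21 nt, A=7 T=1 G=6 C=7): length 21 ✓; GC 13/21 = 61.9% ✓ — passes.
Primer 2 (27 nt, A=8 T=8 G=6 C=5): length 27 ✓; GC 11/27 = 40.7% ✓ — passes.
Primer 3 (21 nt, A=4 T=3 G=9 C=5): length 21 ✓; GC 14/21 = 66.7%, outside 34.9–63.8% ✗ — fails.
Primer 4 (25 nt, A=6 T=6 G=7 C=6): length 25 ✓; GC 13/25 = 52.0% ✓ — passes.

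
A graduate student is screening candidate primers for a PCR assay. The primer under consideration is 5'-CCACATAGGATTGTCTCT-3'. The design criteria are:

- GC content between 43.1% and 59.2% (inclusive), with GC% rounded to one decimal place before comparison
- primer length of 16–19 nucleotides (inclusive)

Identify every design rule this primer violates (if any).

Base counts: A=4, T=6, G=3, C=5 (length 18).
GC content: GC 8/18 = 44.4% ✓
length: length 18 ✓

Meets all criteria.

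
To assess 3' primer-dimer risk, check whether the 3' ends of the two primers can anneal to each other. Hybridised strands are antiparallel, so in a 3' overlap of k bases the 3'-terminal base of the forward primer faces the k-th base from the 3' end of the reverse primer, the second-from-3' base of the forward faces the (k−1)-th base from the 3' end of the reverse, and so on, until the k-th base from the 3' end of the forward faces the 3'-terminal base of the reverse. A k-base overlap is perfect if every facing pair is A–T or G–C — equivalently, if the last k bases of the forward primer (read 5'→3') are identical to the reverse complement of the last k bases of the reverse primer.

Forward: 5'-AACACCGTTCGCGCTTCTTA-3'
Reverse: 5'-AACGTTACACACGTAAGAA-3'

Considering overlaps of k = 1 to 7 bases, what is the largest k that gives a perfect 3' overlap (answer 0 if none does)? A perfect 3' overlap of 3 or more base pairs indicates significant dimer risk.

Longest perfect overlap: 6 complementary base pairs; significant dimer risk (threshold 3).

Last 7 bases (5'→3') — forward …CTTCTTA, reverse …GTAAGAA.
Reverse complement of the reverse primer's last 7 bases: TTCTTAC; its first k bases are the reverse complement of the reverse primer's last k bases, so a perfect k-base overlap needs the forward primer's last k bases to equal them.
Comparing (forward last k vs required): k=1: A vs T ✗; k=2: TA vs TT ✗; k=3: TTA vs TTC ✗; k=4: CTTA vs TTCT ✗; k=5: TCTTA vs TTCTT ✗; k=6: TTCTTA vs TTCTTA ✓; k=7: CTTCTTA vs TTCTTAC ✗.
Only k = 6 is perfect, so the longest perfect 3' overlap is 6.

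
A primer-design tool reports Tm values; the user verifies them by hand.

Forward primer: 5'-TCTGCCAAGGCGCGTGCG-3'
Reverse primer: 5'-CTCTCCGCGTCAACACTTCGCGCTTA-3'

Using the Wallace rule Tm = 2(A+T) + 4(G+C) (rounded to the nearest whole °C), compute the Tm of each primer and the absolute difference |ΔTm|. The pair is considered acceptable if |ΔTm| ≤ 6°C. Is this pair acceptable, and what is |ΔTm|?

|ΔTm| = 20°C; the pair is not acceptable.

Forward: A=2 T=3 G=7 C=6 → Tm = 2·5 + 4·13 = 62°C.
Reverse: A=4 T=7 G=4 C=11 → Tm = 2·11 + 4·15 = 82°C.
|ΔTm| = |62 − 82| = 20°C, > 6°C.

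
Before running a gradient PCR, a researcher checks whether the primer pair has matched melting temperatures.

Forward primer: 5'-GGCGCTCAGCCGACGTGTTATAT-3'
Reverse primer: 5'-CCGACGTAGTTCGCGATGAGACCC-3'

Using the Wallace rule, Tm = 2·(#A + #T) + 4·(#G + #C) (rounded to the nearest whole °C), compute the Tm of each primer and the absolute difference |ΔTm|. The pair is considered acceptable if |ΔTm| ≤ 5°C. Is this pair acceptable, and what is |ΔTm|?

|ΔTm| = 6°C; the pair is not acceptable.

Forward: A=4 T=6 G=7 C=6 → Tm = 2·10 + 4·13 = 72°C.
Reverse: A=5 T=4 G=7 C=8 → Tm = 2·9 + 4·15 = 78°C.
|ΔTm| = |72 − 78| = 6°C, > 5°C.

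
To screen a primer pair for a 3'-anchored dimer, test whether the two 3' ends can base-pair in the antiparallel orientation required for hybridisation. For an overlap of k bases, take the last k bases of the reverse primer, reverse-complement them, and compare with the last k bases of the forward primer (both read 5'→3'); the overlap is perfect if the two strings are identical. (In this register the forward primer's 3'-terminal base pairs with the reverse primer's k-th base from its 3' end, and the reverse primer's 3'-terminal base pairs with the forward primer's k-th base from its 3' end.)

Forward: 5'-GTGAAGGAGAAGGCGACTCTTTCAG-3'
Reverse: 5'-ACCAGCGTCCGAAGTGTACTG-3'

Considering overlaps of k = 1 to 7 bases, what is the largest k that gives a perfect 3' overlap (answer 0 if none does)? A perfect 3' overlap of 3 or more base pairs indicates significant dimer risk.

Longest perfect overlap: 3 complementary base pairs; significant dimer risk (threshold 3).

Last 7 bases (5'→3') — forward …CTTTCAG, reverse …TGTACTG.
Reverse complement of the reverse primer's last 7 bases: CAGTACA; its first k bases are the reverse complement of the reverse primer's last k bases, so a perfect k-base overlap needs the forward primer's last k bases to equal them.
Comparing (forward last k vs required): k=1: G vs C ✗; k=2: AG vs CA ✗; k=3: CAG vs CAG ✓; k=4: TCAG vs CAGT ✗; k=5: TTCAG vs CAGTA ✗; k=6: TTTCAG vs CAGTAC ✗; k=7: CTTTCAG vs CAGTACA ✗.
Only k = 3 is perfect, so the longest perfect 3' overlap is 3.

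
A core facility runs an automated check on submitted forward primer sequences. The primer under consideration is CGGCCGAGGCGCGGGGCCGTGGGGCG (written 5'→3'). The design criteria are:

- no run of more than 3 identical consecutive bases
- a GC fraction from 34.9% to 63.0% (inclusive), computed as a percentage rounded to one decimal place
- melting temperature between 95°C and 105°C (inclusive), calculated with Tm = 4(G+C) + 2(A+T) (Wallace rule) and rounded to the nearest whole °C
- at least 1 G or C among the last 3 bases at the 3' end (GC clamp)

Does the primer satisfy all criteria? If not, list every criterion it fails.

Base counts: A=1, T=1, G=16, C=8 (length 26).
homopolymer run: longest run = 4, exceeds 3 ✗
GC content: GC 24/26 = 92.3%, outside 34.9–63.0% ✗
Tm: Tm = 2·2 + 4·24 = 100°C ✓
GC clamp: 3' end GCG has 3 G/C ✓

Fails: homopolymer run, GC content.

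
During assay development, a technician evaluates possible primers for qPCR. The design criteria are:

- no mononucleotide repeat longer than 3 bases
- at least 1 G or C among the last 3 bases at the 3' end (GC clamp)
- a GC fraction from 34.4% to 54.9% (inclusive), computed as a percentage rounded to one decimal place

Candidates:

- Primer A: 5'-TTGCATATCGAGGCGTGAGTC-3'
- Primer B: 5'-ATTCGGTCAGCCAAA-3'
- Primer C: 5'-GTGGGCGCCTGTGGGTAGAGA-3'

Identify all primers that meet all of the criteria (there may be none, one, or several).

Primer A only.

Primer A (21 nt, A=4 T=6 G=7 C=4): longest run = 2 ✓; 3' end GTC has 2 G/C ✓; GC 11/21 = 52.4% ✓ — passes.
Primer B (15 nt, A=5 T=3 G=3 C=4): longest run = 3 ✓; 3' end AAA has 0 G/C, need ≥1 ✗; GC 7/15 = 46.7% ✓ — fails.
Primer C (21 nt, A=3 T=4 G=11 C=3): longest run = 3 ✓; 3' end AGA has 1 G/C ✓; GC 14/21 = 66.7%, outside 34.4–54.9% ✗ — fails.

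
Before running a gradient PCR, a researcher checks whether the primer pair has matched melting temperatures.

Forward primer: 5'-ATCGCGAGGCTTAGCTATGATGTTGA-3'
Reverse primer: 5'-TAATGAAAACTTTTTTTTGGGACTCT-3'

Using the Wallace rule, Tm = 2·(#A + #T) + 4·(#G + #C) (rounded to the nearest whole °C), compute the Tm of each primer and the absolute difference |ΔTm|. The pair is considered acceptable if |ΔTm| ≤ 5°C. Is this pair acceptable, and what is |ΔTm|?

Forward: A=6 T=8 G=8 C=4 → Tm = 2·14 + 4·12 = 76°C.
Reverse: A=7 T=12 G=4 C=3 → Tm = 2·19 + 4·7 = 66°C.
|ΔTm| = |76 − 66| = 10°C, > 5°C.

|ΔTm| = 10°C; the pair is not acceptable.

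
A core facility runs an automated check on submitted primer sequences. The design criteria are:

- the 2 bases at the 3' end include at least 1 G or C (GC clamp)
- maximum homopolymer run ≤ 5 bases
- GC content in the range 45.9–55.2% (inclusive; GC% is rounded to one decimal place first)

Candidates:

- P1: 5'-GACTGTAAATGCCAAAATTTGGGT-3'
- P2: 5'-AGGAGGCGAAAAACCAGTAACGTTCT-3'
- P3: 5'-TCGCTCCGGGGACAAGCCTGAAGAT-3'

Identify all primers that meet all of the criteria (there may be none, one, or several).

P1 (24 nt, A=8 T=7 G=6 C=3): 3' end GT has 1 G/C ✓; longest run = 4 ✓; GC 9/24 = 37.5%, outside 45.9–55.2% ✗ — fails.
P2 (26 nt, A=10 T=4 G=7 C=5): 3' end CT has 1 G/C ✓; longest run = 5 ✓; GC 12/26 = 46.2% ✓ — passes.
P3 (25 nt, A=6 T=4 G=8 C=7): 3' end AT has 0 G/C, need ≥1 ✗; longest run = 4 ✓; GC 15/25 = 60.0%, outside 45.9–55.2% ✗ — fails.

P2 only.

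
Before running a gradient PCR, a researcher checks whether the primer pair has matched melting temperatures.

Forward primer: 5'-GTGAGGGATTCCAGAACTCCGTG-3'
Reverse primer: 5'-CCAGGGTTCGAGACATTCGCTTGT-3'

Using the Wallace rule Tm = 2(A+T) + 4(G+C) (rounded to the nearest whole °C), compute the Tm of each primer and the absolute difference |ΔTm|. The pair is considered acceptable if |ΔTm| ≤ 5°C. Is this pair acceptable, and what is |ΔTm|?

Forward: A=5 T=5 G=8 C=5 → Tm = 2·10 + 4·13 = 72°C.
Reverse: A=4 T=7 G=7 C=6 → Tm = 2·11 + 4·13 = 74°C.
|ΔTm| = |72 − 74| = 2°C, ≤ 5°C.

|ΔTm| = 2°C; the pair is acceptable.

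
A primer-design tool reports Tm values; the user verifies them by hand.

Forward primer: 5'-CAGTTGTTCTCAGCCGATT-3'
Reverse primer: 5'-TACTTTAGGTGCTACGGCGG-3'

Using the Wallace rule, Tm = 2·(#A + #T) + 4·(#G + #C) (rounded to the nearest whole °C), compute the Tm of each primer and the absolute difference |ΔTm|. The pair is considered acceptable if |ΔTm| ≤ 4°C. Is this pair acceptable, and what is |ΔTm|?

|ΔTm| = 6°C; the pair is not acceptable.

Forward: A=3 T=7 G=4 C=5 → Tm = 2·10 + 4·9 = 56°C.
Reverse: A=3 T=6 G=7 C=4 → Tm = 2·9 + 4·11 = 62°C.
|ΔTm| = |56 − 62| = 6°C, > 4°C.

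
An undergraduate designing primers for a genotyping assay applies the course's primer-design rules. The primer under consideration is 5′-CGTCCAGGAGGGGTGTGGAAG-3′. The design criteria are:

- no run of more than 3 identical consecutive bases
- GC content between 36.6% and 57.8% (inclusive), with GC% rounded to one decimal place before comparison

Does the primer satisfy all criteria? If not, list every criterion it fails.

Base counts: A=4, T=3, G=11, C=3 (length 21).
homopolymer run: longest run = 4, exceeds 3 ✗
GC content: GC 14/21 = 66.7%, outside 36.6–57.8% ✗

Fails: homopolymer run, GC content.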